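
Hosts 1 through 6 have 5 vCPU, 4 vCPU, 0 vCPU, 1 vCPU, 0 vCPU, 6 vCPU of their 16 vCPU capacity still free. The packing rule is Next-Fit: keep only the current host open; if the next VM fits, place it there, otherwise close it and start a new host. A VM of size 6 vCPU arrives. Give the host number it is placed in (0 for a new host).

Next-Fit only looks at host 6, which has 6 vCPU free.
6 vCPU fits there.

6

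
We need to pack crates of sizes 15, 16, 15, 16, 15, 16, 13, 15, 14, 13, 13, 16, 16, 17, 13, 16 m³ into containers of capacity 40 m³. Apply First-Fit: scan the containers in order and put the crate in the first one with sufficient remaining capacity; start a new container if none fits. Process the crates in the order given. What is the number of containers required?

8

15 m³ → container 1 (remaining 25 m³)
16 m³ → container 1 (remaining 9 m³)
15 m³ → container 2 (remaining 25 m³)
16 m³ → container 2 (remaining 9 m³)
15 m³ → container 3 (remaining 25 m³)
16 m³ → container 3 (remaining 9 m³)
13 m³ → container 4 (remaining 27 m³)
15 m³ → container 4 (remaining 12 m³)
14 m³ → container 5 (remaining 26 m³)
13 m³ → container 5 (remaining 13 m³)
13 m³ → container 5 (remaining 0 m³)
16 m³ → container 6 (remaining 24 m³)
16 m³ → container 6 (remaining 8 m³)
17 m³ → container 7 (remaining 23 m³)
13 m³ → container 7 (remaining 10 m³)
16 m³ → container 8 (remaining 24 m³)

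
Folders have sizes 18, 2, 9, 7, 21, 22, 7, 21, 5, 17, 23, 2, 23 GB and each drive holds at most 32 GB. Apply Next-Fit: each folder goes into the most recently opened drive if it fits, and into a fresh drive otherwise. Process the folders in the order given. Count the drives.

drive 1: place 18 GB, 14 GB left
drive 1: place 2 GB, 12 GB left
drive 1: place 9 GB, 3 GB left
drive 2: place 7 GB, 25 GB left
drive 2: place 21 GB, 4 GB left
drive 3: place 22 GB, 10 GB left
drive 3: place 7 GB, 3 GB left
drive 4: place 21 GB, 11 GB left
drive 4: place 5 GB, 6 GB left
drive 5: place 17 GB, 15 GB left
drive 6: place 23 GB, 9 GB left
drive 6: place 2 GB, 7 GB left
drive 7: place 23 GB, 9 GB left
Final drives: [18,2,9] [7,21] [22,7] [21,5] [17] [23,2] [23].

7 drives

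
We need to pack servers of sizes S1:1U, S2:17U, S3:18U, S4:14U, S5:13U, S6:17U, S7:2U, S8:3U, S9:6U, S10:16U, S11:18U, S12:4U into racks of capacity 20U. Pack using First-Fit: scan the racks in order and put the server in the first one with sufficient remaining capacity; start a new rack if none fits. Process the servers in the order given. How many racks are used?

7 racks

Put S1 (1U) in rack 1; 19U remain.
Put S2 (17U) in rack 1; 2U remain.
Put S3 (18U) in rack 2; 2U remain.
Put S4 (14U) in rack 3; 6U remain.
Put S5 (13U) in rack 4; 7U remain.
Put S6 (17U) in rack 5; 3U remain.
Put S7 (2U) in rack 1; 0U remain.
Put S8 (3U) in rack 3; 3U remain.
Put S9 (6U) in rack 4; 1U remain.
Put S10 (16U) in rack 6; 4U remain.
Put S11 (18U) in rack 7; 2U remain.
Put S12 (4U) in rack 6; 0U remain.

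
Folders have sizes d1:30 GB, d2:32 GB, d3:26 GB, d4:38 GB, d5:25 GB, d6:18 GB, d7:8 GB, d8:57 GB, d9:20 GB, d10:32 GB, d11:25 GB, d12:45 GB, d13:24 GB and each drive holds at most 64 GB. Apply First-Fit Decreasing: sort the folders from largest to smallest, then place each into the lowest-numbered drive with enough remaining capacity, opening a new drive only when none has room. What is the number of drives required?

7 drives

Sorted descending: 57, 45, 38, 32, 32, 30, 26, 25, 25, 24, 20, 18, 8.
drive 1: place 57 GB, 7 GB left
drive 2: place 45 GB, 19 GB left
drive 3: place 38 GB, 26 GB left
drive 4: place 32 GB, 32 GB left
drive 4: place 32 GB, 0 GB left
drive 5: place 30 GB, 34 GB left
drive 3: place 26 GB, 0 GB left
drive 5: place 25 GB, 9 GB left
drive 6: place 25 GB, 39 GB left
drive 6: place 24 GB, 15 GB left
drive 7: place 20 GB, 44 GB left
drive 2: place 18 GB, 1 GB left
drive 5: place 8 GB, 1 GB left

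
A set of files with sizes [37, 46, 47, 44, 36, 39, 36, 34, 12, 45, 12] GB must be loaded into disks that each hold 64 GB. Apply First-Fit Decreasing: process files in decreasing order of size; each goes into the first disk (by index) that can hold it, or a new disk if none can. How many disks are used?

Sorted descending: 47, 46, 45, 44, 39, 37, 36, 36, 34, 12, 12.
47 GB → disk 1 (remaining 17 GB)
46 GB → disk 2 (remaining 18 GB)
45 GB → disk 3 (remaining 19 GB)
44 GB → disk 4 (remaining 20 GB)
39 GB → disk 5 (remaining 25 GB)
37 GB → disk 6 (remaining 27 GB)
36 GB → disk 7 (remaining 28 GB)
36 GB → disk 8 (remaining 28 GB)
34 GB → disk 9 (remaining 30 GB)
12 GB → disk 1 (remaining 5 GB)
12 GB → disk 2 (remaining 6 GB)
Final disks: [47,12] [46,12] [45] [44] [39] [37] [36] [36] [34].

9 disks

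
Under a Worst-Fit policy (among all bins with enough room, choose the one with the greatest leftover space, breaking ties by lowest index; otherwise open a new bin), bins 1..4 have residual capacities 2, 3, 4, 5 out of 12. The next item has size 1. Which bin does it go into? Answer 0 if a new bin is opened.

Bins with room: bin 1 (2), bin 2 (3), bin 3 (4), bin 4 (5).
Most room is bin 4 with 5 free.

4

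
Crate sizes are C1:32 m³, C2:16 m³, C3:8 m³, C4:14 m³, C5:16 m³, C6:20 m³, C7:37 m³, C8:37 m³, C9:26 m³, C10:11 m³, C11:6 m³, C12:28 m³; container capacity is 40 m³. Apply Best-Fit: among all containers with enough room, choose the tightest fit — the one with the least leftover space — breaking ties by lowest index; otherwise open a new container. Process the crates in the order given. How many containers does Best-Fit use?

C1 (32 m³) → container 1 (remaining 8 m³)
C2 (16 m³) → container 2 (remaining 24 m³)
C3 (8 m³) → container 1 (remaining 0 m³)
C4 (14 m³) → container 2 (remaining 10 m³)
C5 (16 m³) → container 3 (remaining 24 m³)
C6 (20 m³) → container 3 (remaining 4 m³)
C7 (37 m³) → container 4 (remaining 3 m³)
C8 (37 m³) → container 5 (remaining 3 m³)
C9 (26 m³) → container 6 (remaining 14 m³)
C10 (11 m³) → container 6 (remaining 3 m³)
C11 (6 m³) → container 2 (remaining 4 m³)
C12 (28 m³) → container 7 (remaining 12 m³)
Final containers: [32,8] [16,14,6] [16,20] [37] [37] [26,11] [28].

7 containers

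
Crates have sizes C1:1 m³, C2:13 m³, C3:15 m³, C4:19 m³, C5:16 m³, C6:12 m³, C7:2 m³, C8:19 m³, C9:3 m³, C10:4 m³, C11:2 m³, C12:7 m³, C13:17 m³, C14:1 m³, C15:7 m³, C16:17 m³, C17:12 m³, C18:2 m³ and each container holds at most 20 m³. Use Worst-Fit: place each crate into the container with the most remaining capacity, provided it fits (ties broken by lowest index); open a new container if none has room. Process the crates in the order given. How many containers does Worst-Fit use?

C1 (1 m³) → container 1 (remaining 19 m³)
C2 (13 m³) → container 1 (remaining 6 m³)
C3 (15 m³) → container 2 (remaining 5 m³)
C4 (19 m³) → container 3 (remaining 1 m³)
C5 (16 m³) → container 4 (remaining 4 m³)
C6 (12 m³) → container 5 (remaining 8 m³)
C7 (2 m³) → container 5 (remaining 6 m³)
C8 (19 m³) → container 6 (remaining 1 m³)
C9 (3 m³) → container 1 (remaining 3 m³)
C10 (4 m³) → container 5 (remaining 2 m³)
C11 (2 m³) → container 2 (remaining 3 m³)
C12 (7 m³) → container 7 (remaining 13 m³)
C13 (17 m³) → container 8 (remaining 3 m³)
C14 (1 m³) → container 7 (remaining 12 m³)
C15 (7 m³) → container 7 (remaining 5 m³)
C16 (17 m³) → container 9 (remaining 3 m³)
C17 (12 m³) → container 10 (remaining 8 m³)
C18 (2 m³) → container 10 (remaining 6 m³)
Final containers: [1,13,3] [15,2] [19] [16] [12,2,4] [19] [7,1,7] [17] [17] [12,2].

10 containers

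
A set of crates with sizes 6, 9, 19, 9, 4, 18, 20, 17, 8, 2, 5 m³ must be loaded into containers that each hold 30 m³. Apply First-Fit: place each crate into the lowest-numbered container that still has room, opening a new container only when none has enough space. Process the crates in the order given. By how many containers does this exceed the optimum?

First-Fit: [6,9,9,4,2] [19,8] [18,5] [20] [17] → 5 containers.
Total size 117 m³; any packing needs at least ⌈117/30⌉ = 4 containers.
An optimal packing achieves that bound: [20,9] [19,9,2] [18,8,4] [17,6,5] → 4 containers.
Excess: 5 − 4 = 1.

1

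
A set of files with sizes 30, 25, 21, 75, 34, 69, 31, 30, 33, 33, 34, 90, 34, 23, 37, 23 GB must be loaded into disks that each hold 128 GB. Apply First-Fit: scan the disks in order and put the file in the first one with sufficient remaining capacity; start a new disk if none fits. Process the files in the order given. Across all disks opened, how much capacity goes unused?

146

disk 1: place 30 GB, 98 GB left
disk 1: place 25 GB, 73 GB left
disk 1: place 21 GB, 52 GB left
disk 2: place 75 GB, 53 GB left
disk 1: place 34 GB, 18 GB left
disk 3: place 69 GB, 59 GB left
disk 2: place 31 GB, 22 GB left
disk 3: place 30 GB, 29 GB left
disk 4: place 33 GB, 95 GB left
disk 4: place 33 GB, 62 GB left
disk 4: place 34 GB, 28 GB left
disk 5: place 90 GB, 38 GB left
disk 5: place 34 GB, 4 GB left
disk 3: place 23 GB, 6 GB left
disk 6: place 37 GB, 91 GB left
disk 4: place 23 GB, 5 GB left
6 disks × 128 GB = 768 GB; used 622 GB; unused 146 GB.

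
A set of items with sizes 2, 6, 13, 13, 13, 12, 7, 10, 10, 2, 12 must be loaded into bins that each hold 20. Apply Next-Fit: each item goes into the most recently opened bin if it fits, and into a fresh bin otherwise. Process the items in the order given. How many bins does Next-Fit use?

bin 1: place 2, 18 left
bin 1: place 6, 12 left
bin 2: place 13, 7 left
bin 3: place 13, 7 left
bin 4: place 13, 7 left
bin 5: place 12, 8 left
bin 5: place 7, 1 left
bin 6: place 10, 10 left
bin 6: place 10, 0 left
bin 7: place 2, 18 left
bin 7: place 12, 6 left
Final bins: [2,6] [13] [13] [13] [12,7] [10,10] [2,12].

7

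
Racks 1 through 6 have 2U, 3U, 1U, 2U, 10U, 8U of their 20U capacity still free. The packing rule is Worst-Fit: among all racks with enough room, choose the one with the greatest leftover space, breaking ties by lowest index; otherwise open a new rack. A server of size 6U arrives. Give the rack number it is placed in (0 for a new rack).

Racks with room: rack 5 (10U), rack 6 (8U).
Most room is rack 5 with 10U free.

5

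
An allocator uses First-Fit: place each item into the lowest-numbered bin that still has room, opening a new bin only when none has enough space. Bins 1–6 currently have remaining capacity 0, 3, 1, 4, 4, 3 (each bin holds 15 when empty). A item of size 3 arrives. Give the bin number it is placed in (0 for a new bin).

2

Bins with room: bin 2 (3), bin 4 (4), bin 5 (4), bin 6 (3).
The first with room is bin 2.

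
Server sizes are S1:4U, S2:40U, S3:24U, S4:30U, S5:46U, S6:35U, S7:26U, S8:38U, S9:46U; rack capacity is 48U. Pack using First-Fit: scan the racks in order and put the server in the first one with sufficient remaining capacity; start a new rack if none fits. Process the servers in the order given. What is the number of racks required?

8

Put S1 (4U) in rack 1; 44U remain.
Put S2 (40U) in rack 1; 4U remain.
Put S3 (24U) in rack 2; 24U remain.
Put S4 (30U) in rack 3; 18U remain.
Put S5 (46U) in rack 4; 2U remain.
Put S6 (35U) in rack 5; 13U remain.
Put S7 (26U) in rack 6; 22U remain.
Put S8 (38U) in rack 7; 10U remain.
Put S9 (46U) in rack 8; 2U remain.
Final racks: [4,40] [24] [30] [46] [35] [26] [38] [46].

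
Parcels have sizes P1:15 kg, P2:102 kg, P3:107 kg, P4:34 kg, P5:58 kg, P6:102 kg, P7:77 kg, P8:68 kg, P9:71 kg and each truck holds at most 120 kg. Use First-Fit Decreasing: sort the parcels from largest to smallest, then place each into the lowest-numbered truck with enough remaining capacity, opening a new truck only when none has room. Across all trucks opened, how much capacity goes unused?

Sorted descending: 107, 102, 102, 77, 71, 68, 58, 34, 15.
107 kg → truck 1 (remaining 13 kg)
102 kg → truck 2 (remaining 18 kg)
102 kg → truck 3 (remaining 18 kg)
77 kg → truck 4 (remaining 43 kg)
71 kg → truck 5 (remaining 49 kg)
68 kg → truck 6 (remaining 52 kg)
58 kg → truck 7 (remaining 62 kg)
34 kg → truck 4 (remaining 9 kg)
15 kg → truck 2 (remaining 3 kg)
7 trucks × 120 kg = 840 kg; used 634 kg; unused 206 kg.

206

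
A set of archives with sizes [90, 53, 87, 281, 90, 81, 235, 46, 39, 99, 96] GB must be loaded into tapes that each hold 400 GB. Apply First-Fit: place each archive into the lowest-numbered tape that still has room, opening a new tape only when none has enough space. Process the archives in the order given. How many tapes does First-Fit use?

Put 90 GB in tape 1; 310 GB remain.
Put 53 GB in tape 1; 257 GB remain.
Put 87 GB in tape 1; 170 GB remain.
Put 281 GB in tape 2; 119 GB remain.
Put 90 GB in tape 1; 80 GB remain.
Put 81 GB in tape 2; 38 GB remain.
Put 235 GB in tape 3; 165 GB remain.
Put 46 GB in tape 1; 34 GB remain.
Put 39 GB in tape 3; 126 GB remain.
Put 99 GB in tape 3; 27 GB remain.
Put 96 GB in tape 4; 304 GB remain.
Final tapes: [90,53,87,90,46] [281,81] [235,39,99] [96].

4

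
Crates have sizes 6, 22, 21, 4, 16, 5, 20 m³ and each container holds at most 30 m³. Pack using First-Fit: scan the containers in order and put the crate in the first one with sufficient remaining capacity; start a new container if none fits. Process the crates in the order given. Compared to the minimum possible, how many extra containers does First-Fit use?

First-Fit: [6,22] [21,4,5] [16] [20] → 4 containers.
Total size 94 m³; any packing needs at least ⌈94/30⌉ = 4 containers.
So 4 is already optimal.

0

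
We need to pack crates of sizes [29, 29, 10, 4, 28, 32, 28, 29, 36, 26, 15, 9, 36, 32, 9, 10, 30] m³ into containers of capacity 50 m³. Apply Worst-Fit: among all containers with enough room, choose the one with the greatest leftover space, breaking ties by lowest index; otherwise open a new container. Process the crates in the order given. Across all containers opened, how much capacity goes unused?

container 1: place 29 m³, 21 m³ left
container 2: place 29 m³, 21 m³ left
container 1: place 10 m³, 11 m³ left
container 2: place 4 m³, 17 m³ left
container 3: place 28 m³, 22 m³ left
container 4: place 32 m³, 18 m³ left
container 5: place 28 m³, 22 m³ left
container 6: place 29 m³, 21 m³ left
container 7: place 36 m³, 14 m³ left
container 8: place 26 m³, 24 m³ left
container 8: place 15 m³, 9 m³ left
container 3: place 9 m³, 13 m³ left
container 9: place 36 m³, 14 m³ left
container 10: place 32 m³, 18 m³ left
container 5: place 9 m³, 13 m³ left
container 6: place 10 m³, 11 m³ left
container 11: place 30 m³, 20 m³ left
11 containers × 50 m³ = 550 m³; used 392 m³; unused 158 m³.

158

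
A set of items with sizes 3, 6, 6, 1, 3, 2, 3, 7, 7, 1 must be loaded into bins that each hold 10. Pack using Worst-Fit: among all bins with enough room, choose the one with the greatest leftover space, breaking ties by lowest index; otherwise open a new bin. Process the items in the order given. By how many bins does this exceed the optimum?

1

Worst-Fit: [3,6] [6,1,3] [2,3,1] [7] [7] → 5 bins.
Total size 39; any packing needs at least ⌈39/10⌉ = 4 bins.
An optimal packing achieves that bound: [7,3] [7,3] [6,3,1] [6,2,1] → 4 bins.
Excess: 5 − 4 = 1.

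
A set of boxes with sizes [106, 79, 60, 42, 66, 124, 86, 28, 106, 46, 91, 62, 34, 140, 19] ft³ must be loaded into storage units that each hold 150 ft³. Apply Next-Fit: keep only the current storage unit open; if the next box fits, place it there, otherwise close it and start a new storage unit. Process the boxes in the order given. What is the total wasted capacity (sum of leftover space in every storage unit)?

411

106 ft³ → storage unit 1 (remaining 44 ft³)
79 ft³ → storage unit 2 (remaining 71 ft³)
60 ft³ → storage unit 2 (remaining 11 ft³)
42 ft³ → storage unit 3 (remaining 108 ft³)
66 ft³ → storage unit 3 (remaining 42 ft³)
124 ft³ → storage unit 4 (remaining 26 ft³)
86 ft³ → storage unit 5 (remaining 64 ft³)
28 ft³ → storage unit 5 (remaining 36 ft³)
106 ft³ → storage unit 6 (remaining 44 ft³)
46 ft³ → storage unit 7 (remaining 104 ft³)
91 ft³ → storage unit 7 (remaining 13 ft³)
62 ft³ → storage unit 8 (remaining 88 ft³)
34 ft³ → storage unit 8 (remaining 54 ft³)
140 ft³ → storage unit 9 (remaining 10 ft³)
19 ft³ → storage unit 10 (remaining 131 ft³)
10 storage units × 150 ft³ = 1500 ft³; used 1089 ft³; unused 411 ft³.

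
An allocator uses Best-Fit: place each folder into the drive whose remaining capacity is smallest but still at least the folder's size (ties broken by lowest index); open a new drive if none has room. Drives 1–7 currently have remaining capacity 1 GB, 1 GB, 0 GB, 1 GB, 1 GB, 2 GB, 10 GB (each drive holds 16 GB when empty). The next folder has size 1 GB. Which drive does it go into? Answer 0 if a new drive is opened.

1

Drives with room: drive 1 (1 GB), drive 2 (1 GB), drive 4 (1 GB), drive 5 (1 GB), drive 6 (2 GB), drive 7 (10 GB).
Tightest fit is drive 1 with 1 GB free.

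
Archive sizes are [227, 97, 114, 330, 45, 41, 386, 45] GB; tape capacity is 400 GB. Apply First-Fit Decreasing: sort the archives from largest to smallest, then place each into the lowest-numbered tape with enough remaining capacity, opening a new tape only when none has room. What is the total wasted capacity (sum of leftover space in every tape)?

Sorted descending: 386, 330, 227, 114, 97, 45, 45, 41.
tape 1: place 386 GB, 14 GB left
tape 2: place 330 GB, 70 GB left
tape 3: place 227 GB, 173 GB left
tape 3: place 114 GB, 59 GB left
tape 4: place 97 GB, 303 GB left
tape 2: place 45 GB, 25 GB left
tape 3: place 45 GB, 14 GB left
tape 4: place 41 GB, 262 GB left
4 tapes × 400 GB = 1600 GB; used 1285 GB; unused 315 GB.

315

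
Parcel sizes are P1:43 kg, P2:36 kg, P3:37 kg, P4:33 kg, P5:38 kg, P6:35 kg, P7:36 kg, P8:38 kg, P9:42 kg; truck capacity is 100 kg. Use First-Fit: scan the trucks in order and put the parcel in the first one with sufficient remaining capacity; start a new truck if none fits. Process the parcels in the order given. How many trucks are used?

truck 1: place P1 (43 kg), 57 kg left
truck 1: place P2 (36 kg), 21 kg left
truck 2: place P3 (37 kg), 63 kg left
truck 2: place P4 (33 kg), 30 kg left
truck 3: place P5 (38 kg), 62 kg left
truck 3: place P6 (35 kg), 27 kg left
truck 4: place P7 (36 kg), 64 kg left
truck 4: place P8 (38 kg), 26 kg left
truck 5: place P9 (42 kg), 58 kg left

5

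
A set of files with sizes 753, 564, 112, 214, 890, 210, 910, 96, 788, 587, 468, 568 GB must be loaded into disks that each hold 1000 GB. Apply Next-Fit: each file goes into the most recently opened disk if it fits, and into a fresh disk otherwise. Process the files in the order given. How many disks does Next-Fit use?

9 disks

disk 1: place 753 GB, 247 GB left
disk 2: place 564 GB, 436 GB left
disk 2: place 112 GB, 324 GB left
disk 2: place 214 GB, 110 GB left
disk 3: place 890 GB, 110 GB left
disk 4: place 210 GB, 790 GB left
disk 5: place 910 GB, 90 GB left
disk 6: place 96 GB, 904 GB left
disk 6: place 788 GB, 116 GB left
disk 7: place 587 GB, 413 GB left
disk 8: place 468 GB, 532 GB left
disk 9: place 568 GB, 432 GB left
Final disks: [753] [564,112,214] [890] [210] [910] [96,788] [587] [468] [568].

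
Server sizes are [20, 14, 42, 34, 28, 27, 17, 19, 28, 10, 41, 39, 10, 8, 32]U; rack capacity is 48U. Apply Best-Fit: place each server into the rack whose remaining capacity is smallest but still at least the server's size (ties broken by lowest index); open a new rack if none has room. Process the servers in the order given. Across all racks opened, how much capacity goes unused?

rack 1: place 20U, 28U left
rack 1: place 14U, 14U left
rack 2: place 42U, 6U left
rack 3: place 34U, 14U left
rack 4: place 28U, 20U left
rack 5: place 27U, 21U left
rack 4: place 17U, 3U left
rack 5: place 19U, 2U left
rack 6: place 28U, 20U left
rack 1: place 10U, 4U left
rack 7: place 41U, 7U left
rack 8: place 39U, 9U left
rack 3: place 10U, 4U left
rack 8: place 8U, 1U left
rack 9: place 32U, 16U left
9 racks × 48U = 432U; used 369U; unused 63U.

63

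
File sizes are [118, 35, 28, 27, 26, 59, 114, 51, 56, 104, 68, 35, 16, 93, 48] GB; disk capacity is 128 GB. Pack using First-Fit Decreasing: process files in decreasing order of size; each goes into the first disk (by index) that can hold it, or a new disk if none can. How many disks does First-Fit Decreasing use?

8 disks

Sorted descending: 118, 114, 104, 93, 68, 59, 56, 51, 48, 35, 35, 28, 27, 26, 16.
118 GB → disk 1 (remaining 10 GB)
114 GB → disk 2 (remaining 14 GB)
104 GB → disk 3 (remaining 24 GB)
93 GB → disk 4 (remaining 35 GB)
68 GB → disk 5 (remaining 60 GB)
59 GB → disk 5 (remaining 1 GB)
56 GB → disk 6 (remaining 72 GB)
51 GB → disk 6 (remaining 21 GB)
48 GB → disk 7 (remaining 80 GB)
35 GB → disk 4 (remaining 0 GB)
35 GB → disk 7 (remaining 45 GB)
28 GB → disk 7 (remaining 17 GB)
27 GB → disk 8 (remaining 101 GB)
26 GB → disk 8 (remaining 75 GB)
16 GB → disk 3 (remaining 8 GB)
Final disks: [118] [114] [104,16] [93,35] [68,59] [56,51] [48,35,28] [27,26].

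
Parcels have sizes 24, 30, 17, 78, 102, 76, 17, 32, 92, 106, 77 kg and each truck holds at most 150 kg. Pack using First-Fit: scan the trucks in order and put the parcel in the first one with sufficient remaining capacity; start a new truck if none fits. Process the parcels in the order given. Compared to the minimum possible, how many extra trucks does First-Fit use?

0

First-Fit: [24,30,17,78] [102,17] [76,32] [92] [106] [77] → 6 trucks.
6 parcels exceed 75 kg (half the capacity), and no two of those can share a truck, so at least 6 trucks are needed.
So 6 is already optimal.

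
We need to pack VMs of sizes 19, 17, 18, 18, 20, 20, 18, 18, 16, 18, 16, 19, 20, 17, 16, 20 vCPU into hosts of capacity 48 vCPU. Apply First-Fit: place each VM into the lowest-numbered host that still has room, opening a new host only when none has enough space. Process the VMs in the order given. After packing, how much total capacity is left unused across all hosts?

94

host 1: place 19 vCPU, 29 vCPU left
host 1: place 17 vCPU, 12 vCPU left
host 2: place 18 vCPU, 30 vCPU left
host 2: place 18 vCPU, 12 vCPU left
host 3: place 20 vCPU, 28 vCPU left
host 3: place 20 vCPU, 8 vCPU left
host 4: place 18 vCPU, 30 vCPU left
host 4: place 18 vCPU, 12 vCPU left
host 5: place 16 vCPU, 32 vCPU left
host 5: place 18 vCPU, 14 vCPU left
host 6: place 16 vCPU, 32 vCPU left
host 6: place 19 vCPU, 13 vCPU left
host 7: place 20 vCPU, 28 vCPU left
host 7: place 17 vCPU, 11 vCPU left
host 8: place 16 vCPU, 32 vCPU left
host 8: place 20 vCPU, 12 vCPU left
8 hosts × 48 vCPU = 384 vCPU; used 290 vCPU; unused 94 vCPU.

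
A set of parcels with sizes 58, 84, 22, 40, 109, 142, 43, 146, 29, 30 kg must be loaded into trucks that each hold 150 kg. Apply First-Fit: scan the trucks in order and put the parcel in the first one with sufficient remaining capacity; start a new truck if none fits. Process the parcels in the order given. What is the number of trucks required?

5 trucks

58 kg → truck 1 (remaining 92 kg)
84 kg → truck 1 (remaining 8 kg)
22 kg → truck 2 (remaining 128 kg)
40 kg → truck 2 (remaining 88 kg)
109 kg → truck 3 (remaining 41 kg)
142 kg → truck 4 (remaining 8 kg)
43 kg → truck 2 (remaining 45 kg)
146 kg → truck 5 (remaining 4 kg)
29 kg → truck 2 (remaining 16 kg)
30 kg → truck 3 (remaining 11 kg)
Final trucks: [58,84] [22,40,43,29] [109,30] [142] [146].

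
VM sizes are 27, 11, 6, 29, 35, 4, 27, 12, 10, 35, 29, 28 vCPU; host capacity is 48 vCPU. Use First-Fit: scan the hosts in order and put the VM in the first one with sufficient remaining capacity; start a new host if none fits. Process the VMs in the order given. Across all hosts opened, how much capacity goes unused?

83

Put 27 vCPU in host 1; 21 vCPU remain.
Put 11 vCPU in host 1; 10 vCPU remain.
Put 6 vCPU in host 1; 4 vCPU remain.
Put 29 vCPU in host 2; 19 vCPU remain.
Put 35 vCPU in host 3; 13 vCPU remain.
Put 4 vCPU in host 1; 0 vCPU remain.
Put 27 vCPU in host 4; 21 vCPU remain.
Put 12 vCPU in host 2; 7 vCPU remain.
Put 10 vCPU in host 3; 3 vCPU remain.
Put 35 vCPU in host 5; 13 vCPU remain.
Put 29 vCPU in host 6; 19 vCPU remain.
Put 28 vCPU in host 7; 20 vCPU remain.
7 hosts × 48 vCPU = 336 vCPU; used 253 vCPU; unused 83 vCPU.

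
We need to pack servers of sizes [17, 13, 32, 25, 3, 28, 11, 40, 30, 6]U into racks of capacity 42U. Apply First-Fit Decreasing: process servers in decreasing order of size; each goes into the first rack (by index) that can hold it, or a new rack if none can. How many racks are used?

5

Sorted descending: 40, 32, 30, 28, 25, 17, 13, 11, 6, 3.
rack 1: place 40U, 2U left
rack 2: place 32U, 10U left
rack 3: place 30U, 12U left
rack 4: place 28U, 14U left
rack 5: place 25U, 17U left
rack 5: place 17U, 0U left
rack 4: place 13U, 1U left
rack 3: place 11U, 1U left
rack 2: place 6U, 4U left
rack 2: place 3U, 1U left
Final racks: [40] [32,6,3] [30,11] [28,13] [25,17].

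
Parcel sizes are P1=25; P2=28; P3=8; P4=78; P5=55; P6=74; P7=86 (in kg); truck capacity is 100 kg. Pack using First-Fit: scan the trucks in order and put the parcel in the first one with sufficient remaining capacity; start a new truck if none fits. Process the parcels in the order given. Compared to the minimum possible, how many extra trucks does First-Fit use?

1

First-Fit: [25,28,8] [78] [55] [74] [86] → 5 trucks.
Total size 354 kg; any packing needs at least ⌈354/100⌉ = 4 trucks.
An optimal packing achieves that bound: [86,8] [78] [74,25] [55,28] → 4 trucks.
Excess: 5 − 4 = 1.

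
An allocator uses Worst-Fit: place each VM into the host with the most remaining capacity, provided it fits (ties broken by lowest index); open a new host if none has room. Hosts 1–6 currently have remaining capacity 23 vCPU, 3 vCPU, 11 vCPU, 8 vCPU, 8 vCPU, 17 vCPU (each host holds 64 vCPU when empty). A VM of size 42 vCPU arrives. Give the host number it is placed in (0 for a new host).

0

No host has ≥ 42 vCPU free, so a new host is opened.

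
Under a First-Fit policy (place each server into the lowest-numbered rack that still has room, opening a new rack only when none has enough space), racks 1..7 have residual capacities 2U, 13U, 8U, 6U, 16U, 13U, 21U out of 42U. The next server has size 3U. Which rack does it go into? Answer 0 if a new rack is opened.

Racks with room: rack 2 (13U), rack 3 (8U), rack 4 (6U), rack 5 (16U), rack 6 (13U), rack 7 (21U).
The first with room is rack 2.

2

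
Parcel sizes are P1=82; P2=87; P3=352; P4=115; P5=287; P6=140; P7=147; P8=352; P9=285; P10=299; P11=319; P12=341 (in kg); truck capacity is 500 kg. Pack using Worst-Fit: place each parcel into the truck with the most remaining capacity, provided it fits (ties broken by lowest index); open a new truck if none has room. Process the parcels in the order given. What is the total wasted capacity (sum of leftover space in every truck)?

Put P1 (82 kg) in truck 1; 418 kg remain.
Put P2 (87 kg) in truck 1; 331 kg remain.
Put P3 (352 kg) in truck 2; 148 kg remain.
Put P4 (115 kg) in truck 1; 216 kg remain.
Put P5 (287 kg) in truck 3; 213 kg remain.
Put P6 (140 kg) in truck 1; 76 kg remain.
Put P7 (147 kg) in truck 3; 66 kg remain.
Put P8 (352 kg) in truck 4; 148 kg remain.
Put P9 (285 kg) in truck 5; 215 kg remain.
Put P10 (299 kg) in truck 6; 201 kg remain.
Put P11 (319 kg) in truck 7; 181 kg remain.
Put P12 (341 kg) in truck 8; 159 kg remain.
8 trucks × 500 kg = 4000 kg; used 2806 kg; unused 1194 kg.

1194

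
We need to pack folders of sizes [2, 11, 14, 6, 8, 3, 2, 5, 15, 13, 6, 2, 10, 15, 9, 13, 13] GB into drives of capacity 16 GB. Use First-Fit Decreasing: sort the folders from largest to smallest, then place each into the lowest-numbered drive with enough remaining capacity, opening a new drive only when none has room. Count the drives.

10

Sorted descending: 15, 15, 14, 13, 13, 13, 11, 10, 9, 8, 6, 6, 5, 3, 2, 2, 2.
Put 15 GB in drive 1; 1 GB remain.
Put 15 GB in drive 2; 1 GB remain.
Put 14 GB in drive 3; 2 GB remain.
Put 13 GB in drive 4; 3 GB remain.
Put 13 GB in drive 5; 3 GB remain.
Put 13 GB in drive 6; 3 GB remain.
Put 11 GB in drive 7; 5 GB remain.
Put 10 GB in drive 8; 6 GB remain.
Put 9 GB in drive 9; 7 GB remain.
Put 8 GB in drive 10; 8 GB remain.
Put 6 GB in drive 8; 0 GB remain.
Put 6 GB in drive 9; 1 GB remain.
Put 5 GB in drive 7; 0 GB remain.
Put 3 GB in drive 4; 0 GB remain.
Put 2 GB in drive 3; 0 GB remain.
Put 2 GB in drive 5; 1 GB remain.
Put 2 GB in drive 6; 1 GB remain.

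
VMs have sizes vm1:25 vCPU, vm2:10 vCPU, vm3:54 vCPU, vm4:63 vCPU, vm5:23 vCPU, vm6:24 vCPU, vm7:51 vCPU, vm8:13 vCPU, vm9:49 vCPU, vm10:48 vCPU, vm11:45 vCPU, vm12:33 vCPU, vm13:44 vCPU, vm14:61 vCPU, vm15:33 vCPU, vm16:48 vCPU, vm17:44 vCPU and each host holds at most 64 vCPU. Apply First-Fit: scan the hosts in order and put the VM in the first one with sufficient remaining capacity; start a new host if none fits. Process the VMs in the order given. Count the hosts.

14

Put vm1 (25 vCPU) in host 1; 39 vCPU remain.
Put vm2 (10 vCPU) in host 1; 29 vCPU remain.
Put vm3 (54 vCPU) in host 2; 10 vCPU remain.
Put vm4 (63 vCPU) in host 3; 1 vCPU remain.
Put vm5 (23 vCPU) in host 1; 6 vCPU remain.
Put vm6 (24 vCPU) in host 4; 40 vCPU remain.
Put vm7 (51 vCPU) in host 5; 13 vCPU remain.
Put vm8 (13 vCPU) in host 4; 27 vCPU remain.
Put vm9 (49 vCPU) in host 6; 15 vCPU remain.
Put vm10 (48 vCPU) in host 7; 16 vCPU remain.
Put vm11 (45 vCPU) in host 8; 19 vCPU remain.
Put vm12 (33 vCPU) in host 9; 31 vCPU remain.
Put vm13 (44 vCPU) in host 10; 20 vCPU remain.
Put vm14 (61 vCPU) in host 11; 3 vCPU remain.
Put vm15 (33 vCPU) in host 12; 31 vCPU remain.
Put vm16 (48 vCPU) in host 13; 16 vCPU remain.
Put vm17 (44 vCPU) in host 14; 20 vCPU remain.
Final hosts: [25,10,23] [54] [63] [24,13] [51] [49] [48] [45] [33] [44] [61] [33] [48] [44].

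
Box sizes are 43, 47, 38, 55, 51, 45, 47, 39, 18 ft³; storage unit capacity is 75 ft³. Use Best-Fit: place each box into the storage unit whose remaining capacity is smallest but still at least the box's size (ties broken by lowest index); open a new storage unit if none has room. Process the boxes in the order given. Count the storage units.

storage unit 1: place 43 ft³, 32 ft³ left
storage unit 2: place 47 ft³, 28 ft³ left
storage unit 3: place 38 ft³, 37 ft³ left
storage unit 4: place 55 ft³, 20 ft³ left
storage unit 5: place 51 ft³, 24 ft³ left
storage unit 6: place 45 ft³, 30 ft³ left
storage unit 7: place 47 ft³, 28 ft³ left
storage unit 8: place 39 ft³, 36 ft³ left
storage unit 4: place 18 ft³, 2 ft³ left

8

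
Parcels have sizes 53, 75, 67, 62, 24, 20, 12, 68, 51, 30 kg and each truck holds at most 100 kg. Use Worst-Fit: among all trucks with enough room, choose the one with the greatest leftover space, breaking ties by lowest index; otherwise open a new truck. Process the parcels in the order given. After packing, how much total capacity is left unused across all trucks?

53 kg → truck 1 (remaining 47 kg)
75 kg → truck 2 (remaining 25 kg)
67 kg → truck 3 (remaining 33 kg)
62 kg → truck 4 (remaining 38 kg)
24 kg → truck 1 (remaining 23 kg)
20 kg → truck 4 (remaining 18 kg)
12 kg → truck 3 (remaining 21 kg)
68 kg → truck 5 (remaining 32 kg)
51 kg → truck 6 (remaining 49 kg)
30 kg → truck 6 (remaining 19 kg)
6 trucks × 100 kg = 600 kg; used 462 kg; unused 138 kg.

138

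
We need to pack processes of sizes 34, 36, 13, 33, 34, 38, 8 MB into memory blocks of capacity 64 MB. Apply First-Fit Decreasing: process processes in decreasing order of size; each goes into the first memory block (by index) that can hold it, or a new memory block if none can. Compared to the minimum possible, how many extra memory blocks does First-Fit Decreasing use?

0

First-Fit Decreasing: [38,13,8] [36] [34] [34] [33] → 5 memory blocks.
5 processes exceed 32 MB (half the capacity), and no two of those can share a memory block, so at least 5 memory blocks are needed.
So 5 is already optimal.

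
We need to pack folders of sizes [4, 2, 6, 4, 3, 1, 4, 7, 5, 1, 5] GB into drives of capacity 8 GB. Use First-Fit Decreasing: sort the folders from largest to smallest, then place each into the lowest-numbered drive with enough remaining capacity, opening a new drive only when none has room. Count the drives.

Sorted descending: 7, 6, 5, 5, 4, 4, 4, 3, 2, 1, 1.
drive 1: place 7 GB, 1 GB left
drive 2: place 6 GB, 2 GB left
drive 3: place 5 GB, 3 GB left
drive 4: place 5 GB, 3 GB left
drive 5: place 4 GB, 4 GB left
drive 5: place 4 GB, 0 GB left
drive 6: place 4 GB, 4 GB left
drive 3: place 3 GB, 0 GB left
drive 2: place 2 GB, 0 GB left
drive 1: place 1 GB, 0 GB left
drive 4: place 1 GB, 2 GB left

6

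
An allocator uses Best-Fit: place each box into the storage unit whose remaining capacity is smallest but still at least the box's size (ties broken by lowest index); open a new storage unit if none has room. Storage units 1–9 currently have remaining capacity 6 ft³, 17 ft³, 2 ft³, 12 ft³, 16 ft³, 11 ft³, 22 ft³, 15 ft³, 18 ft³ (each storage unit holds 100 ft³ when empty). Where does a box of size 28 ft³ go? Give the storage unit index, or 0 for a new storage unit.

No storage unit has ≥ 28 ft³ free, so a new storage unit is opened.

0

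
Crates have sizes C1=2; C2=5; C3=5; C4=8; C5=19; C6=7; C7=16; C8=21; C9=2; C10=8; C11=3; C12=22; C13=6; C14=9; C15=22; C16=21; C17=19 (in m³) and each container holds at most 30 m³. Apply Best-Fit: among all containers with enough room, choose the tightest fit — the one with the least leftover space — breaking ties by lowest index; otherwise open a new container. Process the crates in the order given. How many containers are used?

container 1: place C1 (2 m³), 28 m³ left
container 1: place C2 (5 m³), 23 m³ left
container 1: place C3 (5 m³), 18 m³ left
container 1: place C4 (8 m³), 10 m³ left
container 2: place C5 (19 m³), 11 m³ left
container 1: place C6 (7 m³), 3 m³ left
container 3: place C7 (16 m³), 14 m³ left
container 4: place C8 (21 m³), 9 m³ left
container 1: place C9 (2 m³), 1 m³ left
container 4: place C10 (8 m³), 1 m³ left
container 2: place C11 (3 m³), 8 m³ left
container 5: place C12 (22 m³), 8 m³ left
container 2: place C13 (6 m³), 2 m³ left
container 3: place C14 (9 m³), 5 m³ left
container 6: place C15 (22 m³), 8 m³ left
container 7: place C16 (21 m³), 9 m³ left
container 8: place C17 (19 m³), 11 m³ left
Final containers: [2,5,5,8,7,2] [19,3,6] [16,9] [21,8] [22] [22] [21] [19].

8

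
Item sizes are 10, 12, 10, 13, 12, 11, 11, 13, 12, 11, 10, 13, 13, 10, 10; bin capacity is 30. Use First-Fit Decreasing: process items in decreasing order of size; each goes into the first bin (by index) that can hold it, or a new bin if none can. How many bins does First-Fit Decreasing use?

7

Sorted descending: 13, 13, 13, 13, 12, 12, 12, 11, 11, 11, 10, 10, 10, 10, 10.
Put 13 in bin 1; 17 remain.
Put 13 in bin 1; 4 remain.
Put 13 in bin 2; 17 remain.
Put 13 in bin 2; 4 remain.
Put 12 in bin 3; 18 remain.
Put 12 in bin 3; 6 remain.
Put 12 in bin 4; 18 remain.
Put 11 in bin 4; 7 remain.
Put 11 in bin 5; 19 remain.
Put 11 in bin 5; 8 remain.
Put 10 in bin 6; 20 remain.
Put 10 in bin 6; 10 remain.
Put 10 in bin 6; 0 remain.
Put 10 in bin 7; 20 remain.
Put 10 in bin 7; 10 remain.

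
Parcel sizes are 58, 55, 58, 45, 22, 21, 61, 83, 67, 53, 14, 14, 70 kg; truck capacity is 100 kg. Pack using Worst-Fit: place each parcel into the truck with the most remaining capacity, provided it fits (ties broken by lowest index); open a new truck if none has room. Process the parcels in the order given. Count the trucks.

Put 58 kg in truck 1; 42 kg remain.
Put 55 kg in truck 2; 45 kg remain.
Put 58 kg in truck 3; 42 kg remain.
Put 45 kg in truck 2; 0 kg remain.
Put 22 kg in truck 1; 20 kg remain.
Put 21 kg in truck 3; 21 kg remain.
Put 61 kg in truck 4; 39 kg remain.
Put 83 kg in truck 5; 17 kg remain.
Put 67 kg in truck 6; 33 kg remain.
Put 53 kg in truck 7; 47 kg remain.
Put 14 kg in truck 7; 33 kg remain.
Put 14 kg in truck 4; 25 kg remain.
Put 70 kg in truck 8; 30 kg remain.
Final trucks: [58,22] [55,45] [58,21] [61,14] [83] [67] [53,14] [70].

8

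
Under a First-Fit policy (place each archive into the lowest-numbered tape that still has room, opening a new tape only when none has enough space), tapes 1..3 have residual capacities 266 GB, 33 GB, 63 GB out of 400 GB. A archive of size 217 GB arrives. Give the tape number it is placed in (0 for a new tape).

Tapes with room: tape 1 (266 GB).
The first with room is tape 1.

1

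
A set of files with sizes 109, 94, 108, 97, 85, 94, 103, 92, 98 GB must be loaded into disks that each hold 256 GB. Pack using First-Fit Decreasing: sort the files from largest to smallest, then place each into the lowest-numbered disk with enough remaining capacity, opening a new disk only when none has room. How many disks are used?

Sorted descending: 109, 108, 103, 98, 97, 94, 94, 92, 85.
109 GB → disk 1 (remaining 147 GB)
108 GB → disk 1 (remaining 39 GB)
103 GB → disk 2 (remaining 153 GB)
98 GB → disk 2 (remaining 55 GB)
97 GB → disk 3 (remaining 159 GB)
94 GB → disk 3 (remaining 65 GB)
94 GB → disk 4 (remaining 162 GB)
92 GB → disk 4 (remaining 70 GB)
85 GB → disk 5 (remaining 171 GB)
Final disks: [109,108] [103,98] [97,94] [94,92] [85].

5 disks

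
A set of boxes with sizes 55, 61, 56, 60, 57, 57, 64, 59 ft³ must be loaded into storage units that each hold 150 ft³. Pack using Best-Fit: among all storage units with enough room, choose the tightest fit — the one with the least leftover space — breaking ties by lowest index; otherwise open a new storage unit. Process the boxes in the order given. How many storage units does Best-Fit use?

Put 55 ft³ in storage unit 1; 95 ft³ remain.
Put 61 ft³ in storage unit 1; 34 ft³ remain.
Put 56 ft³ in storage unit 2; 94 ft³ remain.
Put 60 ft³ in storage unit 2; 34 ft³ remain.
Put 57 ft³ in storage unit 3; 93 ft³ remain.
Put 57 ft³ in storage unit 3; 36 ft³ remain.
Put 64 ft³ in storage unit 4; 86 ft³ remain.
Put 59 ft³ in storage unit 4; 27 ft³ remain.
Final storage units: [55,61] [56,60] [57,57] [64,59].

4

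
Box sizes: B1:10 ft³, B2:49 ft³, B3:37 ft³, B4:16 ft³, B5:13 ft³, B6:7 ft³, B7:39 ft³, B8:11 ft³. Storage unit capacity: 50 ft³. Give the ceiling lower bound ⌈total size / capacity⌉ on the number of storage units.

4 storage units

Total size = 10 + 49 + 37 + 16 + 13 + 7 + 39 + 11 = 182 ft³.
⌈182 / 50⌉ = 4.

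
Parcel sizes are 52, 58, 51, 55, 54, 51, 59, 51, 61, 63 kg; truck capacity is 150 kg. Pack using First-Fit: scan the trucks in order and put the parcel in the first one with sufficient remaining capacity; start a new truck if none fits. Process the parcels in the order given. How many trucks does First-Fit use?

Put 52 kg in truck 1; 98 kg remain.
Put 58 kg in truck 1; 40 kg remain.
Put 51 kg in truck 2; 99 kg remain.
Put 55 kg in truck 2; 44 kg remain.
Put 54 kg in truck 3; 96 kg remain.
Put 51 kg in truck 3; 45 kg remain.
Put 59 kg in truck 4; 91 kg remain.
Put 51 kg in truck 4; 40 kg remain.
Put 61 kg in truck 5; 89 kg remain.
Put 63 kg in truck 5; 26 kg remain.
Final trucks: [52,58] [51,55] [54,51] [59,51] [61,63].

5 trucks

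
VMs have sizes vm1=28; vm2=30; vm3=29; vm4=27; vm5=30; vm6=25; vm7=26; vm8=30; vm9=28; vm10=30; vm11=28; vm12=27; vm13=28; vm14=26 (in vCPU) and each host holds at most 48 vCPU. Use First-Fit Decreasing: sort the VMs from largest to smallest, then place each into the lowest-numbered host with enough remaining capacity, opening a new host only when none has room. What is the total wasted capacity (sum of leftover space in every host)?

280

Sorted descending: 30, 30, 30, 30, 29, 28, 28, 28, 28, 27, 27, 26, 26, 25.
Put 30 vCPU in host 1; 18 vCPU remain.
Put 30 vCPU in host 2; 18 vCPU remain.
Put 30 vCPU in host 3; 18 vCPU remain.
Put 30 vCPU in host 4; 18 vCPU remain.
Put 29 vCPU in host 5; 19 vCPU remain.
Put 28 vCPU in host 6; 20 vCPU remain.
Put 28 vCPU in host 7; 20 vCPU remain.
Put 28 vCPU in host 8; 20 vCPU remain.
Put 28 vCPU in host 9; 20 vCPU remain.
Put 27 vCPU in host 10; 21 vCPU remain.
Put 27 vCPU in host 11; 21 vCPU remain.
Put 26 vCPU in host 12; 22 vCPU remain.
Put 26 vCPU in host 13; 22 vCPU remain.
Put 25 vCPU in host 14; 23 vCPU remain.
14 hosts × 48 vCPU = 672 vCPU; used 392 vCPU; unused 280 vCPU.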